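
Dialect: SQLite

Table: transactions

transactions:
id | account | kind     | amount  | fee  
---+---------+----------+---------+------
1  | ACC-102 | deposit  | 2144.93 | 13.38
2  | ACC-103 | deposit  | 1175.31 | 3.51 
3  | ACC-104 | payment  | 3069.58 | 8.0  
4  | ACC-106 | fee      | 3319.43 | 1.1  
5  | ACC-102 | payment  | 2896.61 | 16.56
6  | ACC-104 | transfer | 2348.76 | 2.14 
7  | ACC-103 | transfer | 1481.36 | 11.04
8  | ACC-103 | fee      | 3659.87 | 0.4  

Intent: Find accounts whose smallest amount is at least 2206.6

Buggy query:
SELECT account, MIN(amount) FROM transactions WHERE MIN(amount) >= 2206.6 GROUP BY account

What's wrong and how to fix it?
Bug: Aggregates like MIN are computed per group after WHERE runs

Fix: Replace WHERE with HAVING after the GROUP BY

Corrected query:
SELECT account, MIN(amount) FROM transactions GROUP BY account HAVING MIN(amount) >= 2206.6

Result:
account | MIN(amount)
--------+------------
ACC-104 | 2348.76    
ACC-106 | 3319.43    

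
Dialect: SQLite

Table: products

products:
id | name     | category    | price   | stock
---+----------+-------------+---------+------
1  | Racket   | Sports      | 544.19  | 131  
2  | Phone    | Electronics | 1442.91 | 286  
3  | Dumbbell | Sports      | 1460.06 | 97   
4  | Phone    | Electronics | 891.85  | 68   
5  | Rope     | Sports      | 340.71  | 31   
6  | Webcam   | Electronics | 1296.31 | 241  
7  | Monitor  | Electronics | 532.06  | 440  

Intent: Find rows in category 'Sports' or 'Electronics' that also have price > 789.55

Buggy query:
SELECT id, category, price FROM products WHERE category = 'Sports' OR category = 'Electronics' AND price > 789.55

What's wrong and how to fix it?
Bug: Without parentheses, AND is evaluated before OR, so the price filter only applies to the 'Electronics' branch

Fix: Group the OR with parentheses (or use IN), then AND the threshold

Corrected query:
SELECT id, category, price FROM products WHERE (category = 'Sports' OR category = 'Electronics') AND price > 789.55

Result:
id | category    | price  
---+-------------+--------
2  | Electronics | 1442.91
3  | Sports      | 1460.06
4  | Electronics | 891.85 
6  | Electronics | 1296.31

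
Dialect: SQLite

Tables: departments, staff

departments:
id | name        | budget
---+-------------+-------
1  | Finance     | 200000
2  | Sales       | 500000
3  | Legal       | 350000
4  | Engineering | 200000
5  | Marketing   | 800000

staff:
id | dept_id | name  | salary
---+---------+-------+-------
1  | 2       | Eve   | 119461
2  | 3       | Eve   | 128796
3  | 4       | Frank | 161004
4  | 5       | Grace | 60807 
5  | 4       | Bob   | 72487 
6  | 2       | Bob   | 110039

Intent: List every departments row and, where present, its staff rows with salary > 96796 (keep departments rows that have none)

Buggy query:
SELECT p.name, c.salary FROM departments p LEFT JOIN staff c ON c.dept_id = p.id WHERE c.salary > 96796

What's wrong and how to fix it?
Bug: A WHERE condition on the right-hand table after LEFT JOIN drops unmatched parents

Fix: Move the right-table condition into the ON clause so unmatched parents are kept

Corrected query:
SELECT p.name, c.salary FROM departments p LEFT JOIN staff c ON c.dept_id = p.id AND c.salary > 96796

Result:
name        | salary
------------+-------
Finance     | NULL  
Sales       | 110039
Sales       | 119461
Legal       | 128796
Engineering | 161004
Marketing   | NULL  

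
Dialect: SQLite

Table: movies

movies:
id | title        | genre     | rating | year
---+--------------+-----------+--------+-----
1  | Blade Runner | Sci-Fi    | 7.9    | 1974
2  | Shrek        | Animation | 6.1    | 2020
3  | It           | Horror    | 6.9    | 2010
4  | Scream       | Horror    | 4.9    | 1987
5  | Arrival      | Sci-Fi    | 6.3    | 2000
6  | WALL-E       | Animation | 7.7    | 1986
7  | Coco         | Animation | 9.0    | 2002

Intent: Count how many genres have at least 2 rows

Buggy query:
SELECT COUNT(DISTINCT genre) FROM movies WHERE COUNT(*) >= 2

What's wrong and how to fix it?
Bug: COUNT(*) cannot appear in WHERE; the per-group count doesn't exist yet

Fix: Group first with HAVING COUNT(*) >= 2, then COUNT the resulting groups

Corrected query:
SELECT COUNT(*) FROM (SELECT genre FROM movies GROUP BY genre HAVING COUNT(*) >= 2)

Result:
COUNT(*)
--------
3       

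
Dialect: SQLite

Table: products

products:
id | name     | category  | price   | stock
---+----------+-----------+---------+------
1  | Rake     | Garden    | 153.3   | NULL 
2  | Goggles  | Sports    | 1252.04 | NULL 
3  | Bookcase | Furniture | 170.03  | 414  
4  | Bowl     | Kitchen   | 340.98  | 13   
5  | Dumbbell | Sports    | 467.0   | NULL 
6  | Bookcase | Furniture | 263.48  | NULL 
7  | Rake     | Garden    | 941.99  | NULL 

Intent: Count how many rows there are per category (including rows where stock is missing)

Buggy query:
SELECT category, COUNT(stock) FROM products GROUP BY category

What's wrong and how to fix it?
Bug: COUNT(column) counts non-NULL values only; rows with NULL stock aren't counted

Fix: Use COUNT(*) to count all rows regardless of NULL

Corrected query:
SELECT category, COUNT(*) FROM products GROUP BY category

Result:
category  | COUNT(*)
----------+---------
Furniture | 2       
Garden    | 2       
Kitchen   | 1       
Sports    | 2       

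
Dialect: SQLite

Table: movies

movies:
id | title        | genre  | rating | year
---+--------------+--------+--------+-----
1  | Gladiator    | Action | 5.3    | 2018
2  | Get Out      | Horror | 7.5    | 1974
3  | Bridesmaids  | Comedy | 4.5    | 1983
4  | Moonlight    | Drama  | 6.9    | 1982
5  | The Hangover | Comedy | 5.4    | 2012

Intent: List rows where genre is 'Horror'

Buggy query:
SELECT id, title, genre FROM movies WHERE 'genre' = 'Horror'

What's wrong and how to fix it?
Bug: Single quotes denote string literals in SQL; the column name is being compared as a constant string

Fix: Remove the quotes around the column name (or use double quotes for an identifier)

Corrected query:
SELECT id, title, genre FROM movies WHERE genre = 'Horror'

Result:
id | title   | genre 
---+---------+-------
2  | Get Out | Horror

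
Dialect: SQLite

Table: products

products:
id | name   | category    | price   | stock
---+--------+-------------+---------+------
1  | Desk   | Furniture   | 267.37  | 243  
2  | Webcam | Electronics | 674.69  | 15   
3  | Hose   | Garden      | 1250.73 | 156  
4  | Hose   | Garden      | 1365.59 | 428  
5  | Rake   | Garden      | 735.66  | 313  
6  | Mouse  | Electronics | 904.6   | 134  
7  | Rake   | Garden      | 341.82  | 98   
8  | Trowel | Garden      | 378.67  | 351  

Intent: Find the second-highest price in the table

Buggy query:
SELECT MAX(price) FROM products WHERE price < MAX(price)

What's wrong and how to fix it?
Bug: The inner MAX is an aggregate inside WHERE, which is not allowed

Fix: Compute the overall MAX in a subquery, then take MAX of rows below it

Corrected query:
SELECT MAX(price) FROM products WHERE price < (SELECT MAX(price) FROM products)

Result:
MAX(price)
----------
1250.73   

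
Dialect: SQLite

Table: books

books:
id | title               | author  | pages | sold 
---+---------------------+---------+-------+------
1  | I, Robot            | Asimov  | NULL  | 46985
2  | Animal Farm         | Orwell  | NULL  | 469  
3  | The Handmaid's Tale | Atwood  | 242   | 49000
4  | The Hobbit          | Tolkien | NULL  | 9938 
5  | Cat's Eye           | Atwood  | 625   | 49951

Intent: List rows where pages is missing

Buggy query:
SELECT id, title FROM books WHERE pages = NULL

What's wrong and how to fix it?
Bug: '= NULL' is always unknown in SQL three-valued logic, so no rows match

Fix: Replace '= NULL' with 'IS NULL'

Corrected query:
SELECT id, title FROM books WHERE pages IS NULL

Result:
id | title      
---+------------
1  | I, Robot   
2  | Animal Farm
4  | The Hobbit 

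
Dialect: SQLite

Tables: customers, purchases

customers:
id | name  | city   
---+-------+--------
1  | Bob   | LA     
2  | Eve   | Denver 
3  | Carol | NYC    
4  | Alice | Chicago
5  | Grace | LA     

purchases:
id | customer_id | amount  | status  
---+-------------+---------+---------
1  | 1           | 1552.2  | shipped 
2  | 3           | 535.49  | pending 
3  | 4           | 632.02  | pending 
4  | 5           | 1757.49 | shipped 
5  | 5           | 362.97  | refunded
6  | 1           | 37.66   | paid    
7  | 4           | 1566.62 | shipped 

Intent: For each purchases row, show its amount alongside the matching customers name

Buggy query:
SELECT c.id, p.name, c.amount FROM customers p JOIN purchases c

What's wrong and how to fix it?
Bug: JOIN with no ON clause produces a cartesian product; every purchases row pairs with every customers row

Fix: Specify the join condition linking the foreign key to the parent id

Corrected query:
SELECT c.id, p.name, c.amount FROM customers p JOIN purchases c ON c.customer_id = p.id

Result:
id | name  | amount 
---+-------+--------
1  | Bob   | 1552.2 
2  | Carol | 535.49 
3  | Alice | 632.02 
4  | Grace | 1757.49
5  | Grace | 362.97 
6  | Bob   | 37.66  
7  | Alice | 1566.62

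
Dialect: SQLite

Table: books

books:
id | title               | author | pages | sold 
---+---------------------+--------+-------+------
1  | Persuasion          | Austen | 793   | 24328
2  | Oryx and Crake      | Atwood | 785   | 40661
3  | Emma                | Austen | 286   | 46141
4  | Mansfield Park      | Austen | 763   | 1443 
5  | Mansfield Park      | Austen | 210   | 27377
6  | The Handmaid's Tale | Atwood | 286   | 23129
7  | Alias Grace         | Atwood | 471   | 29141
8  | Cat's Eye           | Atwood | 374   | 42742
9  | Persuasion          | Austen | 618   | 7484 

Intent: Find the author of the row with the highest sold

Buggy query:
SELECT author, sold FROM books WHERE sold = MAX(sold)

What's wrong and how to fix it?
Bug: MAX(sold) is an aggregate and cannot be used directly in WHERE

Fix: Wrap MAX in a scalar subquery so WHERE compares against a single value

Corrected query:
SELECT author, sold FROM books WHERE sold = (SELECT MAX(sold) FROM books)

Result:
author | sold 
-------+------
Austen | 46141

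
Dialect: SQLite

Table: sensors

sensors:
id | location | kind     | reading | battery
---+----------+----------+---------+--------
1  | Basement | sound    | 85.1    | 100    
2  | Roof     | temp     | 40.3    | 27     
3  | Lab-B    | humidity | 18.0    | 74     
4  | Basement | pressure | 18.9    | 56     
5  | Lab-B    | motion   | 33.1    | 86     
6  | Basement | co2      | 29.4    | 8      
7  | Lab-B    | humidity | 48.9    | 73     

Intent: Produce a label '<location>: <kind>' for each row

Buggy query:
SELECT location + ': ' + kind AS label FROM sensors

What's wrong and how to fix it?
Bug: SQLite uses || for string concatenation; + coerces text to numbers (yielding 0)

Fix: Replace + with || to concatenate text

Corrected query:
SELECT location || ': ' || kind AS label FROM sensors

Result:
label             
------------------
Basement: sound   
Roof: temp        
Lab-B: humidity   
Basement: pressure
Lab-B: motion     
Basement: co2     
Lab-B: humidity   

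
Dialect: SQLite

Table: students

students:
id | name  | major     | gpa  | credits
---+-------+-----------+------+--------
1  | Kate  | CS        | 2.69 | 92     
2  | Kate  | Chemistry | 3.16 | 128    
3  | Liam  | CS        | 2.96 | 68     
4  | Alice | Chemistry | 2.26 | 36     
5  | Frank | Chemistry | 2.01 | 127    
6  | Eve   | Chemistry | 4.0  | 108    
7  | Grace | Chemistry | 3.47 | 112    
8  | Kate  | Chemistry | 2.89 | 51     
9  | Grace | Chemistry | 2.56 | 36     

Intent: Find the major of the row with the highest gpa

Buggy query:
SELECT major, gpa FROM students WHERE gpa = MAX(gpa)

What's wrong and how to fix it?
Bug: WHERE is evaluated per row; an aggregate over the whole table isn't defined there

Fix: Use a subquery: WHERE gpa = (SELECT MAX(gpa) FROM students)

Corrected query:
SELECT major, gpa FROM students WHERE gpa = (SELECT MAX(gpa) FROM students)

Result:
major     | gpa
----------+----
Chemistry | 4  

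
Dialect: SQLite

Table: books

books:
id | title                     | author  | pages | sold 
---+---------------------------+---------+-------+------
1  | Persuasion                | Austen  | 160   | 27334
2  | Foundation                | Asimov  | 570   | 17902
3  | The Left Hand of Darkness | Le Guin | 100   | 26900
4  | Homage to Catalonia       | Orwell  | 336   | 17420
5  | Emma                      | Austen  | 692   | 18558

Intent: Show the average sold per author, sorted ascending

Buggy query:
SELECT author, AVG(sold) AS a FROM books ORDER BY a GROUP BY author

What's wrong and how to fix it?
Bug: ORDER BY appears before GROUP BY; SQL clause order requires GROUP BY first

Fix: Reorder: SELECT … FROM … GROUP BY … ORDER BY …

Corrected query:
SELECT author, AVG(sold) AS a FROM books GROUP BY author ORDER BY a

Result:
author  | a    
--------+------
Orwell  | 17420
Asimov  | 17902
Austen  | 22946
Le Guin | 26900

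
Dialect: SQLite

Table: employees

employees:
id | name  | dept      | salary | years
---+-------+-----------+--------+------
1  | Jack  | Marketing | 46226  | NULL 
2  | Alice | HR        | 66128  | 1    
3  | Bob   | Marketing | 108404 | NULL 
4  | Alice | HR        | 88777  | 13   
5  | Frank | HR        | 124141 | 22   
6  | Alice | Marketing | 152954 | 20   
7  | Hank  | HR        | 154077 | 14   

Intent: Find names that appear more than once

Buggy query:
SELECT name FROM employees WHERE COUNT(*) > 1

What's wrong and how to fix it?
Bug: WHERE can't reference COUNT(*); aggregates are computed after WHERE

Fix: Group first, then use HAVING for the count condition

Corrected query:
SELECT name FROM employees GROUP BY name HAVING COUNT(*) > 1

Result:
name 
-----
Alice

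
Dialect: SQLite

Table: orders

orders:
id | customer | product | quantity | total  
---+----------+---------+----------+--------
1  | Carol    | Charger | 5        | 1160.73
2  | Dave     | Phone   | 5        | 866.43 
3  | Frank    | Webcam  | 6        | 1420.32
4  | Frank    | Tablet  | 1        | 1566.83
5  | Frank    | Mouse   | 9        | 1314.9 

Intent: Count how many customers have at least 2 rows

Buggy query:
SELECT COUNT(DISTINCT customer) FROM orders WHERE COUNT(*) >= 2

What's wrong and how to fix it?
Bug: WHERE filters individual rows, not groups, so a group-level COUNT is invalid there

Fix: Group first with HAVING COUNT(*) >= 2, then COUNT the resulting groups

Corrected query:
SELECT COUNT(*) FROM (SELECT customer FROM orders GROUP BY customer HAVING COUNT(*) >= 2)

Result:
COUNT(*)
--------
1       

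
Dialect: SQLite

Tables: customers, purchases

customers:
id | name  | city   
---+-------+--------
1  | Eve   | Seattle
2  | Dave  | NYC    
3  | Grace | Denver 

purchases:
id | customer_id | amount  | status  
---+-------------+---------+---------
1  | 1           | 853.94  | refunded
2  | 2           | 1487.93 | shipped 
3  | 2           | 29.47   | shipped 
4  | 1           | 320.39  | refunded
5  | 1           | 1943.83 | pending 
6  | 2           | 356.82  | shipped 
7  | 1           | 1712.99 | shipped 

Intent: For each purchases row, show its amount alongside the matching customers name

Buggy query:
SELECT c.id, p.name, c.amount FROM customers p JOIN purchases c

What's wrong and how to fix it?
Bug: Missing join condition: each purchases row is matched to all customers rows instead of just its own

Fix: Add ON c.customer_id = p.id to the JOIN

Corrected query:
SELECT c.id, p.name, c.amount FROM customers p JOIN purchases c ON c.customer_id = p.id

Result:
id | name | amount 
---+------+--------
1  | Eve  | 853.94 
2  | Dave | 1487.93
3  | Dave | 29.47  
4  | Eve  | 320.39 
5  | Eve  | 1943.83
6  | Dave | 356.82 
7  | Eve  | 1712.99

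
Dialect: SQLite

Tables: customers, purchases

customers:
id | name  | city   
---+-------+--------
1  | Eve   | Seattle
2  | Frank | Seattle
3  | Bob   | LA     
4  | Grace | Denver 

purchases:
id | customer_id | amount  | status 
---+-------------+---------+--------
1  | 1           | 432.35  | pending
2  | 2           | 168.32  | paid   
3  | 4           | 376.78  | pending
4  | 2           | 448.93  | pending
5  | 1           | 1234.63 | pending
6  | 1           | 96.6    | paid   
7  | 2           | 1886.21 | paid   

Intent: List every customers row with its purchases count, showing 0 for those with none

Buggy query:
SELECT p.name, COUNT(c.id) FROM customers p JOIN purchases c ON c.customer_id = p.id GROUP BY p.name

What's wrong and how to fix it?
Bug: INNER JOIN drops customers rows that have no matching purchases rows

Fix: Use LEFT JOIN so parents without children still appear (COUNT(c.id) gives 0)

Corrected query:
SELECT p.name, COUNT(c.id) FROM customers p LEFT JOIN purchases c ON c.customer_id = p.id GROUP BY p.name

Result:
name  | COUNT(c.id)
------+------------
Bob   | 0          
Eve   | 3          
Frank | 3          
Grace | 1          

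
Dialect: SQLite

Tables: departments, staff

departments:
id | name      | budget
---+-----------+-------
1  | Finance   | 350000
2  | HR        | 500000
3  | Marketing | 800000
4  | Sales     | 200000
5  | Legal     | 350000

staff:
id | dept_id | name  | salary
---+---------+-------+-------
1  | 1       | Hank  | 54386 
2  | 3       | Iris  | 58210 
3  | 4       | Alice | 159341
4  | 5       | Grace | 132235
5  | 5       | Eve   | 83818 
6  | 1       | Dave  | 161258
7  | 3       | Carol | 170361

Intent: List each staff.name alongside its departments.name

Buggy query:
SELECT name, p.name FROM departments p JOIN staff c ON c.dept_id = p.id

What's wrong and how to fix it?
Bug: 'name' exists in both joined tables, so the database can't tell which one is meant

Fix: Qualify the column with its table alias (c.name)

Corrected query:
SELECT c.name, p.name FROM departments p JOIN staff c ON c.dept_id = p.id

Result:
name  | name     
------+----------
Hank  | Finance  
Iris  | Marketing
Alice | Sales    
Grace | Legal    
Eve   | Legal    
Dave  | Finance  
Carol | Marketing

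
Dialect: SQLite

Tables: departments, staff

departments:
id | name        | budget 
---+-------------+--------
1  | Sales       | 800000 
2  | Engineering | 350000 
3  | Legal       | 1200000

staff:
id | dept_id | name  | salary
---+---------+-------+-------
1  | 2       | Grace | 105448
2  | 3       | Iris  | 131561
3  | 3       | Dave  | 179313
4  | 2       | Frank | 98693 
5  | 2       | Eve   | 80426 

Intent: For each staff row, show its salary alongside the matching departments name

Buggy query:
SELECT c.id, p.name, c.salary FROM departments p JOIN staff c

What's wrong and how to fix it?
Bug: Missing join condition: each staff row is matched to all departments rows instead of just its own

Fix: Specify the join condition linking the foreign key to the parent id

Corrected query:
SELECT c.id, p.name, c.salary FROM departments p JOIN staff c ON c.dept_id = p.id

Result:
id | name        | salary
---+-------------+-------
1  | Engineering | 105448
2  | Legal       | 131561
3  | Legal       | 179313
4  | Engineering | 98693 
5  | Engineering | 80426 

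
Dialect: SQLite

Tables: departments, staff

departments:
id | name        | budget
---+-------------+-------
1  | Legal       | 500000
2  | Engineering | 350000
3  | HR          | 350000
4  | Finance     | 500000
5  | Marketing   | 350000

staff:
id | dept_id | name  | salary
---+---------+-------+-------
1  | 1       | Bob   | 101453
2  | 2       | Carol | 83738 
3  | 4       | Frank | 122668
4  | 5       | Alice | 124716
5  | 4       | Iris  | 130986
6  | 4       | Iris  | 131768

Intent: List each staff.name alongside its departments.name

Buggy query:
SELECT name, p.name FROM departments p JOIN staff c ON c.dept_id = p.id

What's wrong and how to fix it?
Bug: Both tables have a 'name' column; the unqualified reference is ambiguous

Fix: Prefix ambiguous columns with the table alias

Corrected query:
SELECT c.name, p.name FROM departments p JOIN staff c ON c.dept_id = p.id

Result:
name  | name       
------+------------
Bob   | Legal      
Carol | Engineering
Frank | Finance    
Alice | Marketing  
Iris  | Finance    
Iris  | Finance    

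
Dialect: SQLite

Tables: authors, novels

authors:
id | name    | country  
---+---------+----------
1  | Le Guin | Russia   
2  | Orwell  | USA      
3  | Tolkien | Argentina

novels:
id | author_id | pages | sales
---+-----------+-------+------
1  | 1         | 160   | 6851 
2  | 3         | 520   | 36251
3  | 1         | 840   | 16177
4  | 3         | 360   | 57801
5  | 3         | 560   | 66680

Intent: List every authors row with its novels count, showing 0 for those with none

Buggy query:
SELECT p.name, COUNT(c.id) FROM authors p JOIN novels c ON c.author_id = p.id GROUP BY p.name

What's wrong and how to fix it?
Bug: INNER JOIN drops authors rows that have no matching novels rows

Fix: Switch to LEFT JOIN to retain unmatched parent rows

Corrected query:
SELECT p.name, COUNT(c.id) FROM authors p LEFT JOIN novels c ON c.author_id = p.id GROUP BY p.name

Result:
name    | COUNT(c.id)
--------+------------
Le Guin | 2          
Orwell  | 0          
Tolkien | 3          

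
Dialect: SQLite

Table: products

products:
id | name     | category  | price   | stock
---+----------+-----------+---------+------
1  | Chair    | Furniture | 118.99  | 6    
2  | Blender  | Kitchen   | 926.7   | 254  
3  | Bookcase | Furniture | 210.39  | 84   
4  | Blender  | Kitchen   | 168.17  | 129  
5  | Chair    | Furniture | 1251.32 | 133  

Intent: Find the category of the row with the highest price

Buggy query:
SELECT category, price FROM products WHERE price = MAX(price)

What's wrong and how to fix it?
Bug: WHERE is evaluated per row; an aggregate over the whole table isn't defined there

Fix: Use a subquery: WHERE price = (SELECT MAX(price) FROM products)

Corrected query:
SELECT category, price FROM products WHERE price = (SELECT MAX(price) FROM products)

Result:
category  | price  
----------+--------
Furniture | 1251.32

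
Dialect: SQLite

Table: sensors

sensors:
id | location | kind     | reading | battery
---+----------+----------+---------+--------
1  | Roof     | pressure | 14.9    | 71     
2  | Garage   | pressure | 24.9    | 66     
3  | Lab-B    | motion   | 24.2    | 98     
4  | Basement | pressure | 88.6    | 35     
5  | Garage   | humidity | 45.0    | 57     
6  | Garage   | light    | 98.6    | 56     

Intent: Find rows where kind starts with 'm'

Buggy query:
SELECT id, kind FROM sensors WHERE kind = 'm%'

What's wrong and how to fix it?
Bug: Wildcards only work with LIKE; '=' treats '%' as a literal character

Fix: Use LIKE for wildcard pattern matching

Corrected query:
SELECT id, kind FROM sensors WHERE kind LIKE 'm%'

Result:
id | kind  
---+-------
3  | motion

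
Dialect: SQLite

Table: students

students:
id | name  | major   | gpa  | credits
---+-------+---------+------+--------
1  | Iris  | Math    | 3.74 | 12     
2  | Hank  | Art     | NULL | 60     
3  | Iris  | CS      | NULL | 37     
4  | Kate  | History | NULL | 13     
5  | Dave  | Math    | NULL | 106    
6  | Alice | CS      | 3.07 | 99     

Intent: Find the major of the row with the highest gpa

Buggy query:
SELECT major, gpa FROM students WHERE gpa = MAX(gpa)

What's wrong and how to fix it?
Bug: WHERE is evaluated per row; an aggregate over the whole table isn't defined there

Fix: Use a subquery: WHERE gpa = (SELECT MAX(gpa) FROM students)

Corrected query:
SELECT major, gpa FROM students WHERE gpa = (SELECT MAX(gpa) FROM students)

Result:
major | gpa 
------+-----
Math  | 3.74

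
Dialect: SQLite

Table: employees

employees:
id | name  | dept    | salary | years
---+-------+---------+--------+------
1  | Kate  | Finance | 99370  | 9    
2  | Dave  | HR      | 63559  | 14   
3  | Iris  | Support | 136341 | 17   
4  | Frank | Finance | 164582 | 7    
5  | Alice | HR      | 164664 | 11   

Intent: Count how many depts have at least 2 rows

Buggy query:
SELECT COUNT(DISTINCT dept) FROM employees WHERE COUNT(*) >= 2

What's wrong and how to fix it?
Bug: COUNT(*) cannot appear in WHERE; the per-group count doesn't exist yet

Fix: Group first with HAVING COUNT(*) >= 2, then COUNT the resulting groups

Corrected query:
SELECT COUNT(*) FROM (SELECT dept FROM employees GROUP BY dept HAVING COUNT(*) >= 2)

Result:
COUNT(*)
--------
2       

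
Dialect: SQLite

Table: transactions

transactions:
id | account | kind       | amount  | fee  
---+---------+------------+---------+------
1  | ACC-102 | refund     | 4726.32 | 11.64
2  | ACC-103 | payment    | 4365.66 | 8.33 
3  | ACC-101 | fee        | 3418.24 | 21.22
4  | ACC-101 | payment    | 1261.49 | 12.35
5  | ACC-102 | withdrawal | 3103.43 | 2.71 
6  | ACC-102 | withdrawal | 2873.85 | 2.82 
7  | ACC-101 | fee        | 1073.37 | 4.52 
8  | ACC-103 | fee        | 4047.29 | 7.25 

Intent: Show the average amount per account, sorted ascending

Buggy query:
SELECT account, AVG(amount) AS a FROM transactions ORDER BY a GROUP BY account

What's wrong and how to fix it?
Bug: GROUP BY must precede ORDER BY

Fix: Move ORDER BY to the end, after GROUP BY

Corrected query:
SELECT account, AVG(amount) AS a FROM transactions GROUP BY account ORDER BY a

Result:
account | a          
--------+------------
ACC-101 | 1917.7     
ACC-102 | 3567.866667
ACC-103 | 4206.475   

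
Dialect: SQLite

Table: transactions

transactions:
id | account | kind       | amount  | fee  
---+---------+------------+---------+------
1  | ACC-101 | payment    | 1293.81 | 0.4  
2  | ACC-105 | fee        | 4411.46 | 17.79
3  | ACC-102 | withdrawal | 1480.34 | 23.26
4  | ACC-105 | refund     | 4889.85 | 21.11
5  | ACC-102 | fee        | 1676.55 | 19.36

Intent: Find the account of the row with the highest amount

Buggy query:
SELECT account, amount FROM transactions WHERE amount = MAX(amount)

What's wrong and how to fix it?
Bug: MAX(amount) is an aggregate and cannot be used directly in WHERE

Fix: Use a subquery: WHERE amount = (SELECT MAX(amount) FROM transactions)

Corrected query:
SELECT account, amount FROM transactions WHERE amount = (SELECT MAX(amount) FROM transactions)

Result:
account | amount 
--------+--------
ACC-105 | 4889.85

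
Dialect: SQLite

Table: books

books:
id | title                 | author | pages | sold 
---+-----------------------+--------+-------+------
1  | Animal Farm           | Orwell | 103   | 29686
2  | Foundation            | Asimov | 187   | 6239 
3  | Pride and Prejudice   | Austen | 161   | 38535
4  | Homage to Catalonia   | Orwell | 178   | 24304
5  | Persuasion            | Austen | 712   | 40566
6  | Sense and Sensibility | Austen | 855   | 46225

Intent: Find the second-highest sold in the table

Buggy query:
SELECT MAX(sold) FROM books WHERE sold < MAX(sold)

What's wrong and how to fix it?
Bug: MAX(sold) on the right of the comparison is an aggregate-in-WHERE error

Fix: Compute the overall MAX in a subquery, then take MAX of rows below it

Corrected query:
SELECT MAX(sold) FROM books WHERE sold < (SELECT MAX(sold) FROM books)

Result:
MAX(sold)
---------
40566    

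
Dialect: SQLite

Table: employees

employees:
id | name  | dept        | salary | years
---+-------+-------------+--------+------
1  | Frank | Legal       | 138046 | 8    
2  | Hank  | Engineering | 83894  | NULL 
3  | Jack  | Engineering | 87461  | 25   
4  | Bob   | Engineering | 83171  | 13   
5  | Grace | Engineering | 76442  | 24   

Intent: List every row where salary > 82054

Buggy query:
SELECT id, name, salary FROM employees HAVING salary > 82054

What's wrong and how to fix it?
Bug: HAVING filters the output of aggregation, but this query has no GROUP BY and no aggregate functions, so SQLite rejects it (HAVING clause on a non-aggregate query); the condition here is per row

Fix: Use WHERE for row-level filtering

Corrected query:
SELECT id, name, salary FROM employees WHERE salary > 82054

Result:
id | name  | salary
---+-------+-------
1  | Frank | 138046
2  | Hank  | 83894 
3  | Jack  | 87461 
4  | Bob   | 83171 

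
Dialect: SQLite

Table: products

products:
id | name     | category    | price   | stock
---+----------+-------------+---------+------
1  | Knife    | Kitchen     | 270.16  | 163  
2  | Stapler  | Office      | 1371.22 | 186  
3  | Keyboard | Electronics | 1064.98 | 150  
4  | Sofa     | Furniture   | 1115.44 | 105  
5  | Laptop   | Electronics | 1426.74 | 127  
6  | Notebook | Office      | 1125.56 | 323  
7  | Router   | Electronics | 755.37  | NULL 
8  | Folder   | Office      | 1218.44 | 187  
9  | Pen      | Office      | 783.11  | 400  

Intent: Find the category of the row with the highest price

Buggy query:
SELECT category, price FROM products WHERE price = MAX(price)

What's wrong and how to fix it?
Bug: WHERE is evaluated per row; an aggregate over the whole table isn't defined there

Fix: Use a subquery: WHERE price = (SELECT MAX(price) FROM products)

Corrected query:
SELECT category, price FROM products WHERE price = (SELECT MAX(price) FROM products)

Result:
category    | price  
------------+--------
Electronics | 1426.74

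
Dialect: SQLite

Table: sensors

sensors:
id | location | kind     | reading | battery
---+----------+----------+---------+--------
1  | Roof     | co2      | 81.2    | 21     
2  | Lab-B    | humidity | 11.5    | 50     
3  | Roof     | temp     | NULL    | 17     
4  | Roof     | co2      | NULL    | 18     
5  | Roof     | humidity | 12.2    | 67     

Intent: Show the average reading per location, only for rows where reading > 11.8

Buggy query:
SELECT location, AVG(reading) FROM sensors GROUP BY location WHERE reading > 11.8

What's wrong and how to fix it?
Bug: WHERE cannot follow GROUP BY

Fix: Place WHERE between FROM and GROUP BY

Corrected query:
SELECT location, AVG(reading) FROM sensors WHERE reading > 11.8 GROUP BY location

Result:
location | AVG(reading)
---------+-------------
Roof     | 46.7        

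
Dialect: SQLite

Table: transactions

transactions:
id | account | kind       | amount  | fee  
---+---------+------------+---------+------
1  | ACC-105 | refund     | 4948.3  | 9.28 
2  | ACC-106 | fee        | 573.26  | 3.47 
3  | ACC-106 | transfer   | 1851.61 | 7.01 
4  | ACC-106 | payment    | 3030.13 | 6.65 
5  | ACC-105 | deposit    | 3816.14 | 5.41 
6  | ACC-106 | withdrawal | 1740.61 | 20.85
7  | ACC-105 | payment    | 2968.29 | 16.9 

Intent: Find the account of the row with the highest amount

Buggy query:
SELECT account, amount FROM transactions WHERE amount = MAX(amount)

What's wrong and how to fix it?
Bug: WHERE is evaluated per row; an aggregate over the whole table isn't defined there

Fix: Wrap MAX in a scalar subquery so WHERE compares against a single value

Corrected query:
SELECT account, amount FROM transactions WHERE amount = (SELECT MAX(amount) FROM transactions)

Result:
account | amount
--------+-------
ACC-105 | 4948.3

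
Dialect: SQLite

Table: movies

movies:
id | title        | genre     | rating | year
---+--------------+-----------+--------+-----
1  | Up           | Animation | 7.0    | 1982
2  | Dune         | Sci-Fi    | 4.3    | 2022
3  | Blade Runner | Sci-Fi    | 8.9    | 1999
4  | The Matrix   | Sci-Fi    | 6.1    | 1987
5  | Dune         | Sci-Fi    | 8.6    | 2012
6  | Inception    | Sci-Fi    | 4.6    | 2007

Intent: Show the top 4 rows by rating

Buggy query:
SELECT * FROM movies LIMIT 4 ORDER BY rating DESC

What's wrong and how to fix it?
Bug: LIMIT must come after ORDER BY

Fix: Swap the clauses: ORDER BY first, then LIMIT

Corrected query:
SELECT * FROM movies ORDER BY rating DESC LIMIT 4

Result:
id | title        | genre     | rating | year
---+--------------+-----------+--------+-----
3  | Blade Runner | Sci-Fi    | 8.9    | 1999
5  | Dune         | Sci-Fi    | 8.6    | 2012
1  | Up           | Animation | 7      | 1982
4  | The Matrix   | Sci-Fi    | 6.1    | 1987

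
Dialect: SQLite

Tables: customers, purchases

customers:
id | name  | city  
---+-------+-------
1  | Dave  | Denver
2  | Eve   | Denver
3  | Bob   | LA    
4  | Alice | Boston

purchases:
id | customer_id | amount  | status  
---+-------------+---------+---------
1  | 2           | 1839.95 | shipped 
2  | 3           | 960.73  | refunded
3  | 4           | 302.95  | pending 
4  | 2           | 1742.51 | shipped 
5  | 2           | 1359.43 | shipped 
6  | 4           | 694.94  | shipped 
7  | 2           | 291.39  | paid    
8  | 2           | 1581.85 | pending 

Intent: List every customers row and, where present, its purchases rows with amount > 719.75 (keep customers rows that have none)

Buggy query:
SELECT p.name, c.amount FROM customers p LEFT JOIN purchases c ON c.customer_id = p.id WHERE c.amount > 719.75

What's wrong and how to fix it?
Bug: A WHERE condition on the right-hand table after LEFT JOIN drops unmatched parents

Fix: Put 'c.amount > 719.75' in the JOIN's ON clause instead of WHERE

Corrected query:
SELECT p.name, c.amount FROM customers p LEFT JOIN purchases c ON c.customer_id = p.id AND c.amount > 719.75

Result:
name  | amount 
------+--------
Dave  | NULL   
Eve   | 1359.43
Eve   | 1581.85
Eve   | 1742.51
Eve   | 1839.95
Bob   | 960.73 
Alice | NULL   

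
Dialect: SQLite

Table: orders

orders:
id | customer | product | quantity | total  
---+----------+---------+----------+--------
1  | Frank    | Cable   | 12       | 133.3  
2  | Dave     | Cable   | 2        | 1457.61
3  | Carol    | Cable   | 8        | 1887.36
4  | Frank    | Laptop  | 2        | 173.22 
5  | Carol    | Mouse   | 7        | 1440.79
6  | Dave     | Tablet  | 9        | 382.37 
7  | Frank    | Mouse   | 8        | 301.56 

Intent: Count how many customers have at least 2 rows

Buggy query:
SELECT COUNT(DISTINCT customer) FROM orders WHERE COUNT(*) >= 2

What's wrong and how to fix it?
Bug: COUNT(*) cannot appear in WHERE; the per-group count doesn't exist yet

Fix: Use a subquery that GROUPs and filters with HAVING, then count its rows

Corrected query:
SELECT COUNT(*) FROM (SELECT customer FROM orders GROUP BY customer HAVING COUNT(*) >= 2)

Result:
COUNT(*)
--------
3       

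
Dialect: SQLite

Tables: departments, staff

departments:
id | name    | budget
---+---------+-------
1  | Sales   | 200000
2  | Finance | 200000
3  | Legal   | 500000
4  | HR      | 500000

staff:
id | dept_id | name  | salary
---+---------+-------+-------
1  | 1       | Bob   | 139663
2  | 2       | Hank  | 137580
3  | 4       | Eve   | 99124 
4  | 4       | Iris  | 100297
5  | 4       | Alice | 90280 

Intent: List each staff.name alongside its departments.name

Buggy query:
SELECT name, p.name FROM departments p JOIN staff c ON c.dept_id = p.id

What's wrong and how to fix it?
Bug: 'name' exists in both joined tables, so the database can't tell which one is meant

Fix: Prefix ambiguous columns with the table alias

Corrected query:
SELECT c.name, p.name FROM departments p JOIN staff c ON c.dept_id = p.id

Result:
name  | name   
------+--------
Bob   | Sales  
Hank  | Finance
Eve   | HR     
Iris  | HR     
Alice | HR     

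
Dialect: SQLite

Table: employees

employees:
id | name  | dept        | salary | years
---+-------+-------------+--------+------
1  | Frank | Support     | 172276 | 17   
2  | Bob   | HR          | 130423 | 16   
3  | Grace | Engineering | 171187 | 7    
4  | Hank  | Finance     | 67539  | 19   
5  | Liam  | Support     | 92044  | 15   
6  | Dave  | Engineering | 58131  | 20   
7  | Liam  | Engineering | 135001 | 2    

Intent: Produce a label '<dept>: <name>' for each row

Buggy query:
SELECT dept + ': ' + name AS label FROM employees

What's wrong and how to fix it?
Bug: SQLite uses || for string concatenation; + coerces text to numbers (yielding 0)

Fix: Use the || operator for string concatenation

Corrected query:
SELECT dept || ': ' || name AS label FROM employees

Result:
label             
------------------
Support: Frank    
HR: Bob           
Engineering: Grace
Finance: Hank     
Support: Liam     
Engineering: Dave 
Engineering: Liam 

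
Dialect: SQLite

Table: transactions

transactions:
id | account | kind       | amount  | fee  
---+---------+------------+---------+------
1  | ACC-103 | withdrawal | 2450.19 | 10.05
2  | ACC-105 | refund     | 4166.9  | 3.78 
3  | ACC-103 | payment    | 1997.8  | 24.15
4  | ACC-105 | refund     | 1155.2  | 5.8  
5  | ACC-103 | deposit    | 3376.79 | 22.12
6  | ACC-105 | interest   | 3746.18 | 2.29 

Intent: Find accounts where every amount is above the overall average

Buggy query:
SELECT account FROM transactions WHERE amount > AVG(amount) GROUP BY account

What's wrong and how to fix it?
Bug: WHERE evaluates per row before aggregation, so AVG() is unavailable

Fix: Use a subquery for AVG and a HAVING MIN(...) filter so the condition holds for every row in the group

Corrected query:
SELECT account FROM transactions GROUP BY account HAVING MIN(amount) > (SELECT AVG(amount) FROM transactions)

Result:
(no rows)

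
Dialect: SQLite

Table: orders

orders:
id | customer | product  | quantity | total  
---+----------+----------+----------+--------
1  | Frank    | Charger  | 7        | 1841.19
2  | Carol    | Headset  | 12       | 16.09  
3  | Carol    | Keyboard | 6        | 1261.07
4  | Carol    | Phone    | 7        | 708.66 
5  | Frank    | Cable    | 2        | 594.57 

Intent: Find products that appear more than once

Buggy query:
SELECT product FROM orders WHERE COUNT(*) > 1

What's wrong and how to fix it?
Bug: WHERE can't reference COUNT(*); aggregates are computed after WHERE

Fix: GROUP BY product, then filter groups with HAVING COUNT(*) > 1

Corrected query:
SELECT product FROM orders GROUP BY product HAVING COUNT(*) > 1

Result:
(no rows)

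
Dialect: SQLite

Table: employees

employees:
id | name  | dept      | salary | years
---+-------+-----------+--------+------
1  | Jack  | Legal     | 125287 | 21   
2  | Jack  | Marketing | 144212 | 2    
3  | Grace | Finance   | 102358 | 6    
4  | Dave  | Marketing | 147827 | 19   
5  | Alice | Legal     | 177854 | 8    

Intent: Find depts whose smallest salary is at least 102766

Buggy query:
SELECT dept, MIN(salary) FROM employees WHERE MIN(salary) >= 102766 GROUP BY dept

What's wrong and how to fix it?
Bug: MIN() in WHERE is a misuse of aggregate

Fix: Use HAVING for the per-group MIN condition

Corrected query:
SELECT dept, MIN(salary) FROM employees GROUP BY dept HAVING MIN(salary) >= 102766

Result:
dept      | MIN(salary)
----------+------------
Legal     | 125287     
Marketing | 144212     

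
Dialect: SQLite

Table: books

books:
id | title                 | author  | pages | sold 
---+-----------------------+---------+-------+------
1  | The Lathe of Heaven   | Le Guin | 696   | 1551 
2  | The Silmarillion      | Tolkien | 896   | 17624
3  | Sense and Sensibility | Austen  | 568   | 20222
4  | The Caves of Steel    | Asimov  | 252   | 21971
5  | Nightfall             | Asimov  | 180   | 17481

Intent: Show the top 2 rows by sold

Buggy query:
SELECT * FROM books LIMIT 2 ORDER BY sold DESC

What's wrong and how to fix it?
Bug: LIMIT must come after ORDER BY

Fix: Swap the clauses: ORDER BY first, then LIMIT

Corrected query:
SELECT * FROM books ORDER BY sold DESC LIMIT 2

Result:
id | title                 | author | pages | sold 
---+-----------------------+--------+-------+------
4  | The Caves of Steel    | Asimov | 252   | 21971
3  | Sense and Sensibility | Austen | 568   | 20222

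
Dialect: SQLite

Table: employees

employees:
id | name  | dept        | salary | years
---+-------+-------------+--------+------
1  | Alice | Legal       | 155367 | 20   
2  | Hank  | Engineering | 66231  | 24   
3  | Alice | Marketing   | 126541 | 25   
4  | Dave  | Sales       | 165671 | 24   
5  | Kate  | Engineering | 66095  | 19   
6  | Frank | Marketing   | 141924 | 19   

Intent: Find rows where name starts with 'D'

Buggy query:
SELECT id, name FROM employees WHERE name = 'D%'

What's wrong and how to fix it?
Bug: '=' compares the literal string including the % character; pattern matching needs LIKE

Fix: Use LIKE for wildcard pattern matching

Corrected query:
SELECT id, name FROM employees WHERE name LIKE 'D%'

Result:
id | name
---+-----
4  | Dave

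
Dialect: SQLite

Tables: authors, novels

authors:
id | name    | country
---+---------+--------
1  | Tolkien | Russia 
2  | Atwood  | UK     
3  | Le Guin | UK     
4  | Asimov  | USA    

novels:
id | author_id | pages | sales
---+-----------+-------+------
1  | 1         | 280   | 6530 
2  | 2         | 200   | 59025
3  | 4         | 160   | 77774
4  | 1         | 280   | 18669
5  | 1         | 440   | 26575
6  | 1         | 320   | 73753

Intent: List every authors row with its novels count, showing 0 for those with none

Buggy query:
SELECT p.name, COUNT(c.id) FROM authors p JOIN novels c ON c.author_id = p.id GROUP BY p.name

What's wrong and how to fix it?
Bug: An inner join excludes parents with zero children

Fix: Switch to LEFT JOIN to retain unmatched parent rows

Corrected query:
SELECT p.name, COUNT(c.id) FROM authors p LEFT JOIN novels c ON c.author_id = p.id GROUP BY p.name

Result:
name    | COUNT(c.id)
--------+------------
Asimov  | 1          
Atwood  | 1          
Le Guin | 0          
Tolkien | 4          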